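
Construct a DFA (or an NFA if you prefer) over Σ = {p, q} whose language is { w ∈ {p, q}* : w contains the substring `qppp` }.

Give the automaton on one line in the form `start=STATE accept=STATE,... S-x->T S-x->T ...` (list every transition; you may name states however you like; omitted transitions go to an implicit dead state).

Track how much of `qppp` has been matched so far: state S0 is no progress, S4 is the absorbing accept state reached once `qppp` has occurred. Intermediate states record partial matches; on a mismatch, fall back to the longest reusable overlap.
5 states suffice.
        p   q  
>  S0   S0  S1 
   S1   S2  S1 
   S2   S3  S1 
   S3   S4  S1 
 * S4   S4  S4 
(> = start, * = accepting)

start=S0 accept=S4 S0-p->S0 S0-q->S1 S1-p->S2 S1-q->S1 S2-p->S3 S2-q->S1 S3-p->S4 S3-q->S1 S4-p->S4 S4-q->S4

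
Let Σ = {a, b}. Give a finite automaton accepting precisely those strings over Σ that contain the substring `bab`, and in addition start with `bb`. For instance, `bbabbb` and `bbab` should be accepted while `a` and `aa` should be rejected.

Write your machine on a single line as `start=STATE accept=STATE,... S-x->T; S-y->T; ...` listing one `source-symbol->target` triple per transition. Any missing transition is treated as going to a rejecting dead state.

Run two small machines in parallel and take their product. The first has 4 states tracking whether and how much of `bab` has been seen; the second has 4 states tracking whether the input so far still matches the prefix `bb`. A product state is a pair (one from each), accepting exactly when both do. After merging equivalent states the machine shrinks.
        a   b  
>  S0   S1  S2 
   S1   S1  S1 
   S2   S1  S3 
   S3   S4  S3 
   S4   S5  S6 
   S5   S5  S3 
 * S6   S6  S6 
(> = start, * = accepting)

start=S0; accept=S6; S0-a->S1; S0-b->S2; S1-a->S1; S1-b->S1; S2-a->S1; S2-b->S3; S3-a->S4; S3-b->S3; S4-a->S5; S4-b->S6; S5-a->S5; S5-b->S3; S6-a->S6; S6-b->S6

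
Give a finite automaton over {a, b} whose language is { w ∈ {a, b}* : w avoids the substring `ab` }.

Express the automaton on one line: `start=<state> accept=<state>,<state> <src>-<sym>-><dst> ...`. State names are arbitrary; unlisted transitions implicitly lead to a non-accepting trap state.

Track partial matches of the forbidden pattern `ab`. State q2 is a dead state reached once `ab` has occurred; every other state accepts. q0 means no part of `ab` is currently matched.
A 3-state machine:
        a   b  
>* q0   q1  q0 
 * q1   q1  q2 
   q2   q2  q2 
(> = start, * = accepting)

start=q0 accept=q0,q1 q0-a->q1 q0-b->q0 q1-a->q1 q1-b->q2 q2-a->q2 q2-b->q2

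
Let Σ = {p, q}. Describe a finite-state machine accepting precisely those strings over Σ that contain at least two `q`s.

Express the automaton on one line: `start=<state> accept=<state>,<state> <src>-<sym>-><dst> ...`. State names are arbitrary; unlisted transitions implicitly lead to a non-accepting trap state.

Count `q`s, saturating at 3: states S0 through S2 mean 0 through 2 `q`s seen; S3 means more than 2. Each `q` increments (capped at S3); other symbols loop. Accept from {S2, S3}.
4 states suffice.
        p   q  
>  S0   S0  S1 
   S1   S1  S2 
 * S2   S2  S3 
 * S3   S3  S3 
(> = start, * = accepting)

start=S0 accept=S2,S3 S0-p->S0 S0-q->S1 S1-p->S1 S1-q->S2 S2-p->S2 S2-q->S3 S3-p->S3 S3-q->S3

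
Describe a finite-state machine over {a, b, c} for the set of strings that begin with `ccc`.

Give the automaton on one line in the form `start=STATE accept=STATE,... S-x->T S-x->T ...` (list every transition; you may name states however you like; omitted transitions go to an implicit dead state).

start=q0 accept=q3 q0-a->q4 q0-b->q4 q0-c->q1 q1-a->q4 q1-b->q4 q1-c->q2 q2-a->q4 q2-b->q4 q2-c->q3 q3-a->q3 q3-b->q3 q3-c->q3 q4-a->q4 q4-b->q4 q4-c->q4

Check the first 3 symbols one by one: q0 through q2 record how many have matched `ccc` so far; any wrong symbol goes to the dead state q4. After all 3 match we enter the accepting sink q3.
5 states suffice.
        a   b   c  
>  q0   q4  q4  q1 
   q1   q4  q4  q2 
   q2   q4  q4  q3 
 * q3   q3  q3  q3 
   q4   q4  q4  q4 
(> = start, * = accepting)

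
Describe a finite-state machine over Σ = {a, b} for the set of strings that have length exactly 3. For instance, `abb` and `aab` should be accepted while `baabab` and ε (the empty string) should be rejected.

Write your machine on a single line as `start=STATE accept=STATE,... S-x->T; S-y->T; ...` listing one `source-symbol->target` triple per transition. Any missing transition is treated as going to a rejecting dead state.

Count input length up to 4: every symbol moves from s0 toward s4, which means 'more than 3' and absorbs. Accept from {s3}.
        a   b  
>  s0   s1  s1 
   s1   s2  s2 
   s2   s3  s3 
 * s3   s4  s4 
   s4   s4  s4 
(> = start, * = accepting)

start=s0; accept=s3; s0-a->s1; s0-b->s1; s1-a->s2; s1-b->s2; s2-a->s3; s2-b->s3; s3-a->s4; s3-b->s4; s4-a->s4; s4-b->s4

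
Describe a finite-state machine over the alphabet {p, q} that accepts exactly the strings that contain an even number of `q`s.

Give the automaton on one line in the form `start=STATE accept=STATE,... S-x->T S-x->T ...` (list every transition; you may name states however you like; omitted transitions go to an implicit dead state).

The only thing that matters is how many `q`s have appeared, reduced mod 2. Use one state per residue: S0 for 0, …, S1 for 1. Reading `q` moves to the next residue; anything else stays put. S0 is accepting.
        p   q  
>* S0   S0  S1 
   S1   S1  S0 
(> = start, * = accepting)

start=S0 accept=S0 S0-p->S0 S0-q->S1 S1-p->S1 S1-q->S0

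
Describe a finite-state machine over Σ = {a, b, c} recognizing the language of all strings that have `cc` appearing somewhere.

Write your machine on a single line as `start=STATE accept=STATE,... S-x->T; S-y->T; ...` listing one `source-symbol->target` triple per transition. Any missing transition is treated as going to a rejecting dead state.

start=q0; accept=q2; q0-a->q0; q0-b->q0; q0-c->q1; q1-a->q0; q1-b->q0; q1-c->q2; q2-a->q2; q2-b->q2; q2-c->q2

States q0..q1 record the length of the longest prefix of `cc` that matches the current input suffix. Reaching q2 means `cc` has been seen, and we stay there forever. Accept from q2.
        a   b   c  
>  q0   q0  q0  q1 
   q1   q0  q0  q2 
 * q2   q2  q2  q2 
(> = start, * = accepting)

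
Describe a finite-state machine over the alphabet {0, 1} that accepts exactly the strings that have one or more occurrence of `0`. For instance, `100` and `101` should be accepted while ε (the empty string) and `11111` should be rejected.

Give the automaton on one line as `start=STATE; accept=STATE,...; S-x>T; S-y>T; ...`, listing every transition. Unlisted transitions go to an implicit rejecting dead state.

start=q0; accept=q1,q2; q0-0>q1; q0-1>q0; q1-0>q2; q1-1>q1; q2-0>q2; q2-1>q2

Count `0`s, saturating at 2: state q0 means no `0` yet, q1 means one `0` seen, q2 means more than one. Each `0` increments (capped at q2); other symbols loop. Accept from {q1, q2}.
A 3-state machine:
        0   1  
>  q0   q1  q0 
 * q1   q2  q1 
 * q2   q2  q2 
(> = start, * = accepting)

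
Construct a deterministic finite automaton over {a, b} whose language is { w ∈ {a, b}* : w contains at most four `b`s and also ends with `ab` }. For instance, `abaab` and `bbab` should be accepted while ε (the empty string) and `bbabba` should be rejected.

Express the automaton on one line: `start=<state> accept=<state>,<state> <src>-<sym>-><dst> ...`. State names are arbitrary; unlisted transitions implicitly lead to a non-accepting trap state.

start=S0 accept=S3,S6,S9,S12 S0-a->S1 S0-b->S2 S1-a->S1 S1-b->S3 S2-a->S4 S2-b->S5 S3-a->S4 S3-b->S5 S4-a->S4 S4-b->S6 S5-a->S7 S5-b->S8 S6-a->S7 S6-b->S8 S7-a->S7 S7-b->S9 S8-a->S10 S8-b->S11 S9-a->S10 S9-b->S11 S10-a->S10 S10-b->S12 S11-a->S13 S11-b->S14 S12-a->S13 S12-b->S14 S13-a->S13 S13-b->S15 S14-a->S16 S14-b->S14 S15-a->S16 S15-b->S14 S16-a->S16 S16-b->S15

Run two small machines in parallel and take their product. One (6 states) tracks the count of `b`s, saturating at 5; the other (3 states) tracks how much of the suffix `ab` has currently been matched. Each combined state is a pair, one component from each; accept when both components accept.
A 17-state machine:
          a    b  
>  S0     S1   S2 
   S1     S1   S3 
   S2     S4   S5 
 * S3     S4   S5 
   S4     S4   S6 
   S5     S7   S8 
 * S6     S7   S8 
   S7     S7   S9 
   S8    S10  S11 
 * S9    S10  S11 
   S10   S10  S12 
   S11   S13  S14 
 * S12   S13  S14 
   S13   S13  S15 
   S14   S16  S14 
   S15   S16  S14 
   S16   S16  S15 
(> = start, * = accepting)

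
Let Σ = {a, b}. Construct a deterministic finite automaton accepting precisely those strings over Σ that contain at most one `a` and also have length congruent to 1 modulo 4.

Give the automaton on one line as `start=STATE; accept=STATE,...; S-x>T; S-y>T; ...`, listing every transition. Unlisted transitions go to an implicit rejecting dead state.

Run two small machines in parallel and take their product. One (3 states) tracks the count of `a`s, saturating at 2; the other (4 states) tracks the input length modulo 4. Each combined state is a pair, one component from each; accept when both components accept. Equivalent product states are then merged.
        a   b  
>  q0   q1  q2 
 * q1   q3  q4 
 * q2   q4  q5 
   q3   q3  q3 
   q4   q3  q6 
   q5   q6  q7 
   q6   q3  q8 
   q7   q8  q0 
   q8   q3  q1 
(> = start, * = accepting)

start=q0; accept=q1,q2; q0-a>q1; q0-b>q2; q1-a>q3; q1-b>q4; q2-a>q4; q2-b>q5; q3-a>q3; q3-b>q3; q4-a>q3; q4-b>q6; q5-a>q6; q5-b>q7; q6-a>q3; q6-b>q8; q7-a>q8; q7-b>q0; q8-a>q3; q8-b>q1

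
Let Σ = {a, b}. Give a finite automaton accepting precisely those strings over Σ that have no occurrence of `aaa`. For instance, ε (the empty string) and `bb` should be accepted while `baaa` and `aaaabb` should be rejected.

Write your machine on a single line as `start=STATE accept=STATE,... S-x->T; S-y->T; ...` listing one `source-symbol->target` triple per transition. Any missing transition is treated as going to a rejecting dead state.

start=s0; accept=s0,s1,s2; s0-a->s1; s0-b->s0; s1-a->s2; s1-b->s0; s2-a->s3; s2-b->s0; s3-a->s3; s3-b->s3

Track partial matches of the forbidden pattern `aaa`. State s3 is a dead state reached once `aaa` has occurred; every other state accepts. s0 means no part of `aaa` is currently matched.
A 4-state machine:
        a   b  
>* s0   s1  s0 
 * s1   s2  s0 
 * s2   s3  s0 
   s3   s3  s3 
(> = start, * = accepting)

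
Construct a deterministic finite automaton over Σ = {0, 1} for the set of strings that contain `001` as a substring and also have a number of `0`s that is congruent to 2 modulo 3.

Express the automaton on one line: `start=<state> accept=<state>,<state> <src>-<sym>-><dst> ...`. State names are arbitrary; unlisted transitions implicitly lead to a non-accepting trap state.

start=q0 accept=q5 q0-0->q1 q0-1->q0 q1-0->q2 q1-1->q3 q2-0->q4 q2-1->q5 q3-0->q6 q3-1->q3 q4-0->q7 q4-1->q8 q5-0->q8 q5-1->q5 q6-0->q4 q6-1->q9 q7-0->q2 q7-1->q10 q8-0->q10 q8-1->q8 q9-0->q11 q9-1->q9 q10-0->q5 q10-1->q10 q11-0->q7 q11-1->q0

Build one automaton per condition and run them in lockstep. The first has 4 states tracking whether and how much of `001` has been seen; the second has 3 states tracking the count of `0`s modulo 3. A product state is a pair (one from each), accepting exactly when both do.
12 states suffice.
          0    1  
>  q0     q1   q0 
   q1     q2   q3 
   q2     q4   q5 
   q3     q6   q3 
   q4     q7   q8 
 * q5     q8   q5 
   q6     q4   q9 
   q7     q2  q10 
   q8    q10   q8 
   q9    q11   q9 
   q10    q5  q10 
   q11    q7   q0 
(> = start, * = accepting)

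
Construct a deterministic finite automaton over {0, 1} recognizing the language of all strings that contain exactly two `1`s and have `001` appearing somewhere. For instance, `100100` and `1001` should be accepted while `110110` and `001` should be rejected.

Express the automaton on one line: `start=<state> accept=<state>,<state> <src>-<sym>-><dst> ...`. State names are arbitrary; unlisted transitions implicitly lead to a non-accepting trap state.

Build one automaton per condition and run them in lockstep. The first has 4 states tracking the count of `1`s, saturating at 3; the second has 4 states tracking whether and how much of `001` has been seen. A product state is a pair (one from each), accepting exactly when both do. Equivalent product states are then merged.
        0   1  
>  s0   s1  s2 
   s1   s3  s2 
   s2   s4  s5 
   s3   s3  s6 
   s4   s6  s5 
   s5   s5  s5 
   s6   s6  s7 
 * s7   s7  s5 
(> = start, * = accepting)

start=s0 accept=s7 s0-0->s1 s0-1->s2 s1-0->s3 s1-1->s2 s2-0->s4 s2-1->s5 s3-0->s3 s3-1->s6 s4-0->s6 s4-1->s5 s5-0->s5 s5-1->s5 s6-0->s6 s6-1->s7 s7-0->s7 s7-1->s5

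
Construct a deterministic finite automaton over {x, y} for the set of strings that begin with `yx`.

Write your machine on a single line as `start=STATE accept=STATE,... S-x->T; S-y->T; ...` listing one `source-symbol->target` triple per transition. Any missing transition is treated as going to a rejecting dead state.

Walk along `yx` while the input agrees: from A take `y` to B, and so on. Any deviation drops to the rejecting sink D. Once C is reached the prefix is confirmed and every continuation is accepted.
A 4-state machine:
       x  y 
>  A   D  B 
   B   C  D 
 * C   C  C 
   D   D  D 
(> = start, * = accepting)

start=A; accept=C; A-x->D; A-y->B; B-x->C; B-y->D; C-x->C; C-y->C; D-x->D; D-y->D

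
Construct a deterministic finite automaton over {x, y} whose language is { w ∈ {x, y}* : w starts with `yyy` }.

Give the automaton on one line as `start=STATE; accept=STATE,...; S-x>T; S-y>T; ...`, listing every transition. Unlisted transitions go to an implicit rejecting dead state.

start=q0; accept=q3; q0-x>q4; q0-y>q1; q1-x>q4; q1-y>q2; q2-x>q4; q2-y>q3; q3-x>q3; q3-y>q3; q4-x>q4; q4-y>q4

Check the first 3 symbols one by one: q0 through q2 record how many have matched `yyy` so far; any wrong symbol goes to the dead state q4. After all 3 match we enter the accepting sink q3.
With 5 states:
        x   y  
>  q0   q4  q1 
   q1   q4  q2 
   q2   q4  q3 
 * q3   q3  q3 
   q4   q4  q4 
(> = start, * = accepting)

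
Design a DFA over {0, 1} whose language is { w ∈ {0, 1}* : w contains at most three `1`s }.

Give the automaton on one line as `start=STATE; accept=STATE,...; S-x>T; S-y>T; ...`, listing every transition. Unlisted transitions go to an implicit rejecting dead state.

start=S0; accept=S0,S1,S2,S3; S0-0>S0; S0-1>S1; S1-0>S1; S1-1>S2; S2-0>S2; S2-1>S3; S3-0>S3; S3-1>S4; S4-0>S4; S4-1>S4

Count `1`s, saturating at 4: states S0 through S3 mean 0 through 3 `1`s seen; S4 means more than 3. Each `1` increments (capped at S4); other symbols loop. Accept from {S0, S1, S2, S3}.
A 5-state machine:
        0   1  
>* S0   S0  S1 
 * S1   S1  S2 
 * S2   S2  S3 
 * S3   S3  S4 
   S4   S4  S4 
(> = start, * = accepting)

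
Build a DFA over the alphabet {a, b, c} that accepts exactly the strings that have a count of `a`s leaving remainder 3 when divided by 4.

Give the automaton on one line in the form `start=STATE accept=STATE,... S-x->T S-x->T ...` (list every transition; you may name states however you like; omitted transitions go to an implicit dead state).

start=q0 accept=q3 q0-a->q1 q0-b->q0 q0-c->q0 q1-a->q2 q1-b->q1 q1-c->q1 q2-a->q3 q2-b->q2 q2-c->q2 q3-a->q0 q3-b->q3 q3-c->q3

Keep the running count of `a`s modulo 4: each `a` advances along the cycle q0 → q1 → q2 → q3 → q0 while other symbols loop. Accept at q3.
4 states suffice.
        a   b   c  
>  q0   q1  q0  q0 
   q1   q2  q1  q1 
   q2   q3  q2  q2 
 * q3   q0  q3  q3 
(> = start, * = accepting)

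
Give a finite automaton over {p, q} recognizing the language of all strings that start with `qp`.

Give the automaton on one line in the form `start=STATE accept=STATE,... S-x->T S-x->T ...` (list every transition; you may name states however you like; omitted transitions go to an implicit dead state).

Walk along `qp` while the input agrees: from S0 take `q` to S1, and so on. Any deviation drops to the rejecting sink S3. Once S2 is reached the prefix is confirmed and every continuation is accepted.
With 4 states:
        p   q  
>  S0   S3  S1 
   S1   S2  S3 
 * S2   S2  S2 
   S3   S3  S3 
(> = start, * = accepting)

start=S0 accept=S2 S0-p->S3 S0-q->S1 S1-p->S2 S1-q->S3 S2-p->S2 S2-q->S2 S3-p->S3 S3-q->S3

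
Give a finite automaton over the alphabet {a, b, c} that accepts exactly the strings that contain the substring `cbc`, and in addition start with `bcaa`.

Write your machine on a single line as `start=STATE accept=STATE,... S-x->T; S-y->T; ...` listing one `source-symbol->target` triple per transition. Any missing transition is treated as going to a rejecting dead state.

Run two small machines in parallel and take their product. The first has 4 states tracking whether and how much of `cbc` has been seen; the second has 6 states tracking whether the input so far still matches the prefix `bcaa`. A product state is a pair (one from each), accepting exactly when both do.
With 12 states:
          a    b    c  
>  s0     s1   s2   s3 
   s1     s1   s1   s3 
   s2     s1   s1   s4 
   s3     s1   s5   s3 
   s4     s6   s5   s3 
   s5     s1   s1   s7 
   s6     s8   s1   s3 
   s7     s7   s7   s7 
   s8     s8   s8   s9 
   s9     s8  s10   s9 
   s10    s8   s8  s11 
 * s11   s11  s11  s11 
(> = start, * = accepting)

start=s0; accept=s11; s0-a->s1; s0-b->s2; s0-c->s3; s1-a->s1; s1-b->s1; s1-c->s3; s2-a->s1; s2-b->s1; s2-c->s4; s3-a->s1; s3-b->s5; s3-c->s3; s4-a->s6; s4-b->s5; s4-c->s3; s5-a->s1; s5-b->s1; s5-c->s7; s6-a->s8; s6-b->s1; s6-c->s3; s7-a->s7; s7-b->s7; s7-c->s7; s8-a->s8; s8-b->s8; s8-c->s9; s9-a->s8; s9-b->s10; s9-c->s9; s10-a->s8; s10-b->s8; s10-c->s11; s11-a->s11; s11-b->s11; s11-c->s11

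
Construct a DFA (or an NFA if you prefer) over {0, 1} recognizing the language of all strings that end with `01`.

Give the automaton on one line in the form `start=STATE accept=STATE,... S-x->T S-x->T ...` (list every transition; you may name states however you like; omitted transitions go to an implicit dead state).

Let each state record the length of the longest suffix of the input read so far that is also a prefix of `01`. q1 means the last symbol is `0`; q2 means the last 2 symbols are `01`. Accept only at q2, where the string currently ends in `01`.
With 3 states:
        0   1  
>  q0   q1  q0 
   q1   q1  q2 
 * q2   q1  q0 
(> = start, * = accepting)

start=q0 accept=q2 q0-0->q1 q0-1->q0 q1-0->q1 q1-1->q2 q2-0->q1 q2-1->q0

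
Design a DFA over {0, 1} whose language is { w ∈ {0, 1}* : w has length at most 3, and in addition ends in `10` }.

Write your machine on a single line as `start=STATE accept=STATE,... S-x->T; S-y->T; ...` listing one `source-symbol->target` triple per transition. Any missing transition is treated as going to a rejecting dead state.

start=q0; accept=q5,q8; q0-0->q1; q0-1->q2; q1-0->q3; q1-1->q4; q2-0->q5; q2-1->q4; q3-0->q6; q3-1->q7; q4-0->q8; q4-1->q7; q5-0->q6; q5-1->q7; q6-0->q9; q6-1->q10; q7-0->q11; q7-1->q10; q8-0->q9; q8-1->q10; q9-0->q9; q9-1->q10; q10-0->q11; q10-1->q10; q11-0->q9; q11-1->q10

Build one automaton per condition and run them in lockstep. One (5 states) tracks the input length, saturating at 4; the other (3 states) tracks how much of the suffix `10` has currently been matched. Each combined state is a pair, one component from each; accept when both components accept.
With 12 states:
          0    1  
>  q0     q1   q2 
   q1     q3   q4 
   q2     q5   q4 
   q3     q6   q7 
   q4     q8   q7 
 * q5     q6   q7 
   q6     q9  q10 
   q7    q11  q10 
 * q8     q9  q10 
   q9     q9  q10 
   q10   q11  q10 
   q11    q9  q10 
(> = start, * = accepting)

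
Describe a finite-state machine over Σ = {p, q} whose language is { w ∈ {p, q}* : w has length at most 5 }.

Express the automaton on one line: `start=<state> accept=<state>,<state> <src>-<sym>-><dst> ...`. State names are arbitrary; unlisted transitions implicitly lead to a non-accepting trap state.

start=S0 accept=S0,S1,S2,S3,S4,S5 S0-p->S1 S0-q->S1 S1-p->S2 S1-q->S2 S2-p->S3 S2-q->S3 S3-p->S4 S3-q->S4 S4-p->S5 S4-q->S5 S5-p->S6 S5-q->S6 S6-p->S6 S6-q->S6

Count input length up to 6: every symbol moves from S0 toward S6, which means 'more than 5' and absorbs. Accept from {S0, S1, S2, S3, S4, S5}.
7 states suffice.
        p   q  
>* S0   S1  S1 
 * S1   S2  S2 
 * S2   S3  S3 
 * S3   S4  S4 
 * S4   S5  S5 
 * S5   S6  S6 
   S6   S6  S6 
(> = start, * = accepting)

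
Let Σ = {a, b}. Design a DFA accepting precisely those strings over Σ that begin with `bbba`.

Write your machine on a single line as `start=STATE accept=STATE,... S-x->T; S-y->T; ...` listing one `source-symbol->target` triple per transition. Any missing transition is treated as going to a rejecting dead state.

start=S0; accept=S4; S0-a->S5; S0-b->S1; S1-a->S5; S1-b->S2; S2-a->S5; S2-b->S3; S3-a->S4; S3-b->S5; S4-a->S4; S4-b->S4; S5-a->S5; S5-b->S5

Walk along `bbba` while the input agrees: from S0 take `b` to S1, and so on. Any deviation drops to the rejecting sink S5. Once S4 is reached the prefix is confirmed and every continuation is accepted.
        a   b  
>  S0   S5  S1 
   S1   S5  S2 
   S2   S5  S3 
   S3   S4  S5 
 * S4   S4  S4 
   S5   S5  S5 
(> = start, * = accepting)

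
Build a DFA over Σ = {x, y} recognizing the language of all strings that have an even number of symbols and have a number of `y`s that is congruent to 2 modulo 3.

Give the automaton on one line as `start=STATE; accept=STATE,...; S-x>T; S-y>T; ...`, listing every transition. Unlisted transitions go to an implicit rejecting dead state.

Run two small machines in parallel and take their product. The first has 2 states tracking the input length modulo 2; the second has 3 states tracking the count of `y`s modulo 3. A product state is a pair (one from each), accepting exactly when both do.
        x   y  
>  s0   s1  s2 
   s1   s0  s3 
   s2   s3  s4 
   s3   s2  s5 
 * s4   s5  s1 
   s5   s4  s0 
(> = start, * = accepting)

start=s0; accept=s4; s0-x>s1; s0-y>s2; s1-x>s0; s1-y>s3; s2-x>s3; s2-y>s4; s3-x>s2; s3-y>s5; s4-x>s5; s4-y>s1; s5-x>s4; s5-y>s0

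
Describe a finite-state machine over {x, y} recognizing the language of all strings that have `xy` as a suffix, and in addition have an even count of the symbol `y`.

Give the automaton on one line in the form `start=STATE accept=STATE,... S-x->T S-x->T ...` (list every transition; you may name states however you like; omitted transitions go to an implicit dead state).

start=q0 accept=q3 q0-x->q0 q0-y->q1 q1-x->q2 q1-y->q0 q2-x->q2 q2-y->q3 q3-x->q0 q3-y->q1

Handle the two conditions separately and then intersect. One (3 states) tracks how much of the suffix `xy` has currently been matched; the other (2 states) tracks the count of `y`s modulo 2. Each combined state is a pair, one component from each; accept when both components accept. Minimizing collapses redundant product states.
A 4-state machine:
        x   y  
>  q0   q0  q1 
   q1   q2  q0 
   q2   q2  q3 
 * q3   q0  q1 
(> = start, * = accepting)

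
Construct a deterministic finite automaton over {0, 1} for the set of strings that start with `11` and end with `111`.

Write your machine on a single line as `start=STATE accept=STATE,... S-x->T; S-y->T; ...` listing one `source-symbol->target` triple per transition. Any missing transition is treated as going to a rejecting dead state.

Build one automaton per condition and run them in lockstep. The first has 4 states tracking whether the input so far still matches the prefix `11`; the second has 4 states tracking how much of the suffix `111` has currently been matched. A product state is a pair (one from each), accepting exactly when both do.
        0   1  
>  s0   s1  s2 
   s1   s1  s3 
   s2   s1  s4 
   s3   s1  s5 
   s4   s6  s7 
   s5   s1  s8 
   s6   s6  s9 
 * s7   s6  s7 
   s8   s1  s8 
   s9   s6  s4 
(> = start, * = accepting)

start=s0; accept=s7; s0-0->s1; s0-1->s2; s1-0->s1; s1-1->s3; s2-0->s1; s2-1->s4; s3-0->s1; s3-1->s5; s4-0->s6; s4-1->s7; s5-0->s1; s5-1->s8; s6-0->s6; s6-1->s9; s7-0->s6; s7-1->s7; s8-0->s1; s8-1->s8; s9-0->s6; s9-1->s4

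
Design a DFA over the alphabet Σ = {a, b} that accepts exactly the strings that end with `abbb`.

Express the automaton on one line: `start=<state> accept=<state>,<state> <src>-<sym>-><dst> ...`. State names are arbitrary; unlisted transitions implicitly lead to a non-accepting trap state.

start=S0 accept=S4 S0-a->S1 S0-b->S0 S1-a->S1 S1-b->S2 S2-a->S1 S2-b->S3 S3-a->S1 S3-b->S4 S4-a->S1 S4-b->S0

Remember how much of `abbb` the current input suffix matches. State S0 means no match yet; S1 means the last symbol is `a`; S2 means the last 2 symbols are `ab`; S3 means the last 3 symbols are `abb`; S4 means the last 4 symbols are `abbb`. Only S4 accepts. On a mismatch, fall back to the longest proper suffix that is still a prefix of `abbb`.
5 states suffice.
        a   b  
>  S0   S1  S0 
   S1   S1  S2 
   S2   S1  S3 
   S3   S1  S4 
 * S4   S1  S0 
(> = start, * = accepting)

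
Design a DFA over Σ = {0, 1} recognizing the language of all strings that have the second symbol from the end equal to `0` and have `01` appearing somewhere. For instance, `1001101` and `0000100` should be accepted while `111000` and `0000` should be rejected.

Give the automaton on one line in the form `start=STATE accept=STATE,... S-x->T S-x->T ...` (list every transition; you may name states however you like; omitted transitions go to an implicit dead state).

start=q0 accept=q2,q5 q0-0->q1 q0-1->q0 q1-0->q1 q1-1->q2 q2-0->q3 q2-1->q4 q3-0->q5 q3-1->q2 q4-0->q3 q4-1->q4 q5-0->q5 q5-1->q2

Build one automaton per condition and run them in lockstep. One (7 states) tracks the last 2 symbols read; the other (3 states) tracks whether and how much of `01` has been seen. Each combined state is a pair, one component from each; accept when both components accept. After merging equivalent states the machine shrinks.
With 6 states:
        0   1  
>  q0   q1  q0 
   q1   q1  q2 
 * q2   q3  q4 
   q3   q5  q2 
   q4   q3  q4 
 * q5   q5  q2 
(> = start, * = accepting)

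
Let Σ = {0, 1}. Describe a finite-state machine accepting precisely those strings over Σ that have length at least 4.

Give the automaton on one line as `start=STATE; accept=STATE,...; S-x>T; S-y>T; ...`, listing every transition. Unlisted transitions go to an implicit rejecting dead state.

start=q0; accept=q4,q5; q0-0>q1; q0-1>q1; q1-0>q2; q1-1>q2; q2-0>q3; q2-1>q3; q3-0>q4; q3-1>q4; q4-0>q5; q4-1>q5; q5-0>q5; q5-1>q5

We only need to distinguish lengths 0, 1, …, 4, and '>4'. Chain q0 → q1 → q2 → q3 → q4 → q5 on every symbol, with q5 looping. Accepting states: {q4, q5}.
        0   1  
>  q0   q1  q1 
   q1   q2  q2 
   q2   q3  q3 
   q3   q4  q4 
 * q4   q5  q5 
 * q5   q5  q5 
(> = start, * = accepting)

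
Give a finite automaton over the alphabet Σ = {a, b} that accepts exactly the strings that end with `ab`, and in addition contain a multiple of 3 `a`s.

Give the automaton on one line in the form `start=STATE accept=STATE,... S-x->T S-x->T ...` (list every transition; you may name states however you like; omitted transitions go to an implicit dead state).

start=q0 accept=q7 q0-a->q1 q0-b->q0 q1-a->q2 q1-b->q3 q2-a->q4 q2-b->q5 q3-a->q2 q3-b->q6 q4-a->q1 q4-b->q7 q5-a->q4 q5-b->q8 q6-a->q2 q6-b->q6 q7-a->q1 q7-b->q0 q8-a->q4 q8-b->q8

Build one automaton per condition and run them in lockstep. The first has 3 states tracking how much of the suffix `ab` has currently been matched; the second has 3 states tracking the count of `a`s modulo 3. A product state is a pair (one from each), accepting exactly when both do.
9 states suffice.
        a   b  
>  q0   q1  q0 
   q1   q2  q3 
   q2   q4  q5 
   q3   q2  q6 
   q4   q1  q7 
   q5   q4  q8 
   q6   q2  q6 
 * q7   q1  q0 
   q8   q4  q8 
(> = start, * = accepting)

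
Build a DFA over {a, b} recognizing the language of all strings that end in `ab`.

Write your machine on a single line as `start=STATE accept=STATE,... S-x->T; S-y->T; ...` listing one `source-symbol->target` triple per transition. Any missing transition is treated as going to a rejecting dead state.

Let each state record the length of the longest suffix of the input read so far that is also a prefix of `ab`. s1 means the last symbol is `a`; s2 means the last 2 symbols are `ab`. Accept only at s2, where the string currently ends in `ab`.
With 3 states:
        a   b  
>  s0   s1  s0 
   s1   s1  s2 
 * s2   s1  s0 
(> = start, * = accepting)

start=s0; accept=s2; s0-a->s1; s0-b->s0; s1-a->s1; s1-b->s2; s2-a->s1; s2-b->s0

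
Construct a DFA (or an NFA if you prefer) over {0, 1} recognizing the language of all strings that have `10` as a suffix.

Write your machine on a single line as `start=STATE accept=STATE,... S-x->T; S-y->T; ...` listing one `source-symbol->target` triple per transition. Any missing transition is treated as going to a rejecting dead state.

Remember how much of `10` the current input suffix matches. State s0 means no match yet; s1 means the last symbol is `1`; s2 means the last 2 symbols are `10`. Only s2 accepts. On a mismatch, fall back to the longest proper suffix that is still a prefix of `10`.
A 3-state machine:
        0   1  
>  s0   s0  s1 
   s1   s2  s1 
 * s2   s0  s1 
(> = start, * = accepting)

start=s0; accept=s2; s0-0->s0; s0-1->s1; s1-0->s2; s1-1->s1; s2-0->s0; s2-1->s1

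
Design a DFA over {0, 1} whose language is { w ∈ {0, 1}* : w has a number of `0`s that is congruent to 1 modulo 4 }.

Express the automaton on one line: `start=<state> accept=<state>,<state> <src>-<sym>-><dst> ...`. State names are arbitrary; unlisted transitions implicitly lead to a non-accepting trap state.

start=q0 accept=q1 q0-0->q1 q0-1->q0 q1-0->q2 q1-1->q1 q2-0->q3 q2-1->q2 q3-0->q0 q3-1->q3

Keep the running count of `0`s modulo 4: each `0` advances along the cycle q0 → q1 → q2 → q3 → q0 while other symbols loop. Accept at q1.
A 4-state machine:
        0   1  
>  q0   q1  q0 
 * q1   q2  q1 
   q2   q3  q2 
   q3   q0  q3 
(> = start, * = accepting)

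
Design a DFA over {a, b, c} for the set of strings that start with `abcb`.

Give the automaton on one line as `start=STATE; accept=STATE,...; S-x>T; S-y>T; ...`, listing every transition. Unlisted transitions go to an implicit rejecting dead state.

Walk along `abcb` while the input agrees: from q0 take `a` to q1, and so on. Any deviation drops to the rejecting sink q5. Once q4 is reached the prefix is confirmed and every continuation is accepted.
6 states suffice.
        a   b   c  
>  q0   q1  q5  q5 
   q1   q5  q2  q5 
   q2   q5  q5  q3 
   q3   q5  q4  q5 
 * q4   q4  q4  q4 
   q5   q5  q5  q5 
(> = start, * = accepting)

start=q0; accept=q4; q0-a>q1; q0-b>q5; q0-c>q5; q1-a>q5; q1-b>q2; q1-c>q5; q2-a>q5; q2-b>q5; q2-c>q3; q3-a>q5; q3-b>q4; q3-c>q5; q4-a>q4; q4-b>q4; q4-c>q4; q5-a>q5; q5-b>q5; q5-c>q5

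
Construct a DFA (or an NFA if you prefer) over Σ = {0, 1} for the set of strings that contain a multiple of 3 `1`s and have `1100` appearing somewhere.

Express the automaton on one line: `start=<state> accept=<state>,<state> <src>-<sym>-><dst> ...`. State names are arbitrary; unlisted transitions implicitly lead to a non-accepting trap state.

start=S0 accept=S12 S0-0->S0 S0-1->S1 S1-0->S2 S1-1->S3 S2-0->S2 S2-1->S4 S3-0->S5 S3-1->S6 S4-0->S7 S4-1->S6 S5-0->S8 S5-1->S9 S6-0->S10 S6-1->S11 S7-0->S7 S7-1->S9 S8-0->S8 S8-1->S12 S9-0->S0 S9-1->S11 S10-0->S12 S10-1->S1 S11-0->S13 S11-1->S3 S12-0->S12 S12-1->S14 S13-0->S14 S13-1->S4 S14-0->S14 S14-1->S8

Handle the two conditions separately and then intersect. The first has 3 states tracking the count of `1`s modulo 3; the second has 5 states tracking whether and how much of `1100` has been seen. A product state is a pair (one from each), accepting exactly when both do.
With 15 states:
          0    1  
>  S0     S0   S1 
   S1     S2   S3 
   S2     S2   S4 
   S3     S5   S6 
   S4     S7   S6 
   S5     S8   S9 
   S6    S10  S11 
   S7     S7   S9 
   S8     S8  S12 
   S9     S0  S11 
   S10   S12   S1 
   S11   S13   S3 
 * S12   S12  S14 
   S13   S14   S4 
   S14   S14   S8 
(> = start, * = accepting)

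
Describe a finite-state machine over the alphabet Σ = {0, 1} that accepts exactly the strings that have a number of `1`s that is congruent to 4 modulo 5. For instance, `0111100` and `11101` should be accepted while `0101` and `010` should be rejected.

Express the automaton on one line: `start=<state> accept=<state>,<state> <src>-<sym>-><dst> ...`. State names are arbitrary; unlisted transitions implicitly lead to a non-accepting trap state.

Keep the running count of `1`s modulo 5: each `1` advances along the cycle s0 → s1 → s2 → s3 → s4 → s0 while other symbols loop. Accept at s4.
5 states suffice.
        0   1  
>  s0   s0  s1 
   s1   s1  s2 
   s2   s2  s3 
   s3   s3  s4 
 * s4   s4  s0 
(> = start, * = accepting)

start=s0 accept=s4 s0-0->s0 s0-1->s1 s1-0->s1 s1-1->s2 s2-0->s2 s2-1->s3 s3-0->s3 s3-1->s4 s4-0->s4 s4-1->s0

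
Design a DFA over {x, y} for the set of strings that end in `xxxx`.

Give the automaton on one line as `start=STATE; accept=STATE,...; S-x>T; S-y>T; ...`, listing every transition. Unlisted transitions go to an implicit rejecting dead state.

start=s0; accept=s4; s0-x>s1; s0-y>s0; s1-x>s2; s1-y>s0; s2-x>s3; s2-y>s0; s3-x>s4; s3-y>s0; s4-x>s4; s4-y>s0

Remember how much of `xxxx` the current input suffix matches. State s0 means no match yet; s1 means the last symbol is `x`; s2 means the last 2 symbols are `xx`; s3 means the last 3 symbols are `xxx`; s4 means the last 4 symbols are `xxxx`. Only s4 accepts. On a mismatch, fall back to the longest proper suffix that is still a prefix of `xxxx`.
        x   y  
>  s0   s1  s0 
   s1   s2  s0 
   s2   s3  s0 
   s3   s4  s0 
 * s4   s4  s0 
(> = start, * = accepting)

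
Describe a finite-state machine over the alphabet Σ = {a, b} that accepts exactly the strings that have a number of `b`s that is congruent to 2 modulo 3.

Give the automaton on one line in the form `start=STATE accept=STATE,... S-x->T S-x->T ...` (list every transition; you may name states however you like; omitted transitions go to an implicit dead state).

start=q0 accept=q2 q0-a->q0 q0-b->q1 q1-a->q1 q1-b->q2 q2-a->q2 q2-b->q0

Keep the running count of `b`s modulo 3: each `b` advances along the cycle q0 → q1 → q2 → q0 while other symbols loop. Accept at q2.
3 states suffice.
        a   b  
>  q0   q0  q1 
   q1   q1  q2 
 * q2   q2  q0 
(> = start, * = accepting)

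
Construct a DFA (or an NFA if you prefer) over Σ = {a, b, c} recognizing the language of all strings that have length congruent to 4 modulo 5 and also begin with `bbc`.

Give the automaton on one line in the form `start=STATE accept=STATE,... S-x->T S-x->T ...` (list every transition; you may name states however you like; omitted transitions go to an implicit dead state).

Build one automaton per condition and run them in lockstep. The first has 5 states tracking the input length modulo 5; the second has 5 states tracking whether the input so far still matches the prefix `bbc`. A product state is a pair (one from each), accepting exactly when both do.
With 13 states:
          a    b    c  
>  q0     q1   q2   q1 
   q1     q3   q3   q3 
   q2     q3   q4   q3 
   q3     q5   q5   q5 
   q4     q5   q5   q6 
   q5     q7   q7   q7 
   q6     q8   q8   q8 
   q7     q9   q9   q9 
 * q8    q10  q10  q10 
   q9     q1   q1   q1 
   q10   q11  q11  q11 
   q11   q12  q12  q12 
   q12    q6   q6   q6 
(> = start, * = accepting)

start=q0 accept=q8 q0-a->q1 q0-b->q2 q0-c->q1 q1-a->q3 q1-b->q3 q1-c->q3 q2-a->q3 q2-b->q4 q2-c->q3 q3-a->q5 q3-b->q5 q3-c->q5 q4-a->q5 q4-b->q5 q4-c->q6 q5-a->q7 q5-b->q7 q5-c->q7 q6-a->q8 q6-b->q8 q6-c->q8 q7-a->q9 q7-b->q9 q7-c->q9 q8-a->q10 q8-b->q10 q8-c->q10 q9-a->q1 q9-b->q1 q9-c->q1 q10-a->q11 q10-b->q11 q10-c->q11 q11-a->q12 q11-b->q12 q11-c->q12 q12-a->q6 q12-b->q6 q12-c->q6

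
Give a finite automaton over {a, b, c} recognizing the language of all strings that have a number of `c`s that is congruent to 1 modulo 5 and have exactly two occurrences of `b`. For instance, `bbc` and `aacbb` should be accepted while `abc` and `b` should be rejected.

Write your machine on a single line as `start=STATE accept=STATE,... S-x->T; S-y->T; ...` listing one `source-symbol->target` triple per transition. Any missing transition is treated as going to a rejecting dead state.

start=s0; accept=s7; s0-a->s0; s0-b->s1; s0-c->s2; s1-a->s1; s1-b->s3; s1-c->s4; s2-a->s2; s2-b->s4; s2-c->s5; s3-a->s3; s3-b->s6; s3-c->s7; s4-a->s4; s4-b->s7; s4-c->s8; s5-a->s5; s5-b->s8; s5-c->s9; s6-a->s6; s6-b->s6; s6-c->s6; s7-a->s7; s7-b->s6; s7-c->s10; s8-a->s8; s8-b->s10; s8-c->s11; s9-a->s9; s9-b->s11; s9-c->s12; s10-a->s10; s10-b->s6; s10-c->s13; s11-a->s11; s11-b->s13; s11-c->s14; s12-a->s12; s12-b->s14; s12-c->s0; s13-a->s13; s13-b->s6; s13-c->s15; s14-a->s14; s14-b->s15; s14-c->s1; s15-a->s15; s15-b->s6; s15-c->s3

Build one automaton per condition and run them in lockstep. One (5 states) tracks the count of `c`s modulo 5; the other (4 states) tracks the count of `b`s, saturating at 3. Each combined state is a pair, one component from each; accept when both components accept. Equivalent product states are then merged.
          a    b    c  
>  s0     s0   s1   s2 
   s1     s1   s3   s4 
   s2     s2   s4   s5 
   s3     s3   s6   s7 
   s4     s4   s7   s8 
   s5     s5   s8   s9 
   s6     s6   s6   s6 
 * s7     s7   s6  s10 
   s8     s8  s10  s11 
   s9     s9  s11  s12 
   s10   s10   s6  s13 
   s11   s11  s13  s14 
   s12   s12  s14   s0 
   s13   s13   s6  s15 
   s14   s14  s15   s1 
   s15   s15   s6   s3 
(> = start, * = accepting)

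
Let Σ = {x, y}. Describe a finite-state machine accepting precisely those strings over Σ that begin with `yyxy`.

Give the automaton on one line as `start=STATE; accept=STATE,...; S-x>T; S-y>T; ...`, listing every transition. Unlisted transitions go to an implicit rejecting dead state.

start=S0; accept=S4; S0-x>S5; S0-y>S1; S1-x>S5; S1-y>S2; S2-x>S3; S2-y>S5; S3-x>S5; S3-y>S4; S4-x>S4; S4-y>S4; S5-x>S5; S5-y>S5

Check the first 4 symbols one by one: S0 through S3 record how many have matched `yyxy` so far; any wrong symbol goes to the dead state S5. After all 4 match we enter the accepting sink S4.
A 6-state machine:
        x   y  
>  S0   S5  S1 
   S1   S5  S2 
   S2   S3  S5 
   S3   S5  S4 
 * S4   S4  S4 
   S5   S5  S5 
(> = start, * = accepting)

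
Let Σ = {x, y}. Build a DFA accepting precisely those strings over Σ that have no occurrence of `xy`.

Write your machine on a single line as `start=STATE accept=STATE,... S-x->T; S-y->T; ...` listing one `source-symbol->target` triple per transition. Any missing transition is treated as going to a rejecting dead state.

This is the complement of 'contains `xy`'. Use the same substring-matching states — q0 through q2 holding how much of `xy` has just been matched — but flip the accepting set: everything except the trap q2 accepts.
3 states suffice.
        x   y  
>* q0   q1  q0 
 * q1   q1  q2 
   q2   q2  q2 
(> = start, * = accepting)

start=q0; accept=q0,q1; q0-x->q1; q0-y->q0; q1-x->q1; q1-y->q2; q2-x->q2; q2-y->q2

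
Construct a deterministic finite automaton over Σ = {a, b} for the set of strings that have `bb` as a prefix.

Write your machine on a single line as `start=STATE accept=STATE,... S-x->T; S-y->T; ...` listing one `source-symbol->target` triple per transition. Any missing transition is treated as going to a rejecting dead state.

start=q0; accept=q2; q0-a->q3; q0-b->q1; q1-a->q3; q1-b->q2; q2-a->q2; q2-b->q2; q3-a->q3; q3-b->q3

Walk along `bb` while the input agrees: from q0 take `b` to q1, and so on. Any deviation drops to the rejecting sink q3. Once q2 is reached the prefix is confirmed and every continuation is accepted.
With 4 states:
        a   b  
>  q0   q3  q1 
   q1   q3  q2 
 * q2   q2  q2 
   q3   q3  q3 
(> = start, * = accepting)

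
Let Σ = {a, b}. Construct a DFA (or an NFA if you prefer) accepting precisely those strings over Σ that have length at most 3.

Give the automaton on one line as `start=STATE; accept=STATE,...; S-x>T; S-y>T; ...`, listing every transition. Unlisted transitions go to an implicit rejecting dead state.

Count input length up to 4: every symbol moves from q0 toward q4, which means 'more than 3' and absorbs. Accept from {q0, q1, q2, q3}.
A 5-state machine:
        a   b  
>* q0   q1  q1 
 * q1   q2  q2 
 * q2   q3  q3 
 * q3   q4  q4 
   q4   q4  q4 
(> = start, * = accepting)

start=q0; accept=q0,q1,q2,q3; q0-a>q1; q0-b>q1; q1-a>q2; q1-b>q2; q2-a>q3; q2-b>q3; q3-a>q4; q3-b>q4; q4-a>q4; q4-b>q4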